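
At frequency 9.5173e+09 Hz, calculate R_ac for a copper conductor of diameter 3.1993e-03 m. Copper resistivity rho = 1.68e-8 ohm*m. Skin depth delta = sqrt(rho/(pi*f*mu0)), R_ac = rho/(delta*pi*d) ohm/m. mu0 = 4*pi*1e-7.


delta = sqrt(1.68e-8 / (pi * 9.5173e+09 * 4*pi*1e-7)) = 6.686793e-07 m
R_ac = 1.68e-8 / (6.686793e-07 * pi * 3.1993e-03) = 2.500 ohm/m

2.500 ohm/m


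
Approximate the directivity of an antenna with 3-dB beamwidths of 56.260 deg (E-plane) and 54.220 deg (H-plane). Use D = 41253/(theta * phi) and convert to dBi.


D_linear = 41253 / (56.260 * 54.220) = 13.52372
D_dBi = 10 * log10(13.52372) = 11.31 dBi

11.31 dBi


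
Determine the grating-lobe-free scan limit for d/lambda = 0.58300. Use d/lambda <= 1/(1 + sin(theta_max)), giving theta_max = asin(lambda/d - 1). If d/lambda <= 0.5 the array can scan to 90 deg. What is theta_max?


lambda/d - 1 = 1/0.58300 - 1 = 0.7152659
theta_max = asin(0.7152659) = 45.66 deg

45.66 deg


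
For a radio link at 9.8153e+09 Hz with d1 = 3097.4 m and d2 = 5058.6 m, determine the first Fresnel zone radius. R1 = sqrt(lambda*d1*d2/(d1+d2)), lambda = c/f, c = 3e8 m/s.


lambda = c / f = 3.0000e+08 / 9.8153e+09 = 0.03056453 m
R1 = sqrt(0.03056453 * 3097.4 * 5058.6 / (3097.4 + 5058.6)) = 7.663 m

7.663 m


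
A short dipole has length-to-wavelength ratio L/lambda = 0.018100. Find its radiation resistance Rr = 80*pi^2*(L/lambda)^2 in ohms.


Rr = 80 * pi^2 * (0.018100)^2 = 80 * 9.869604 * 3.276100e-04 = 0.2587 ohm

0.2587 ohm


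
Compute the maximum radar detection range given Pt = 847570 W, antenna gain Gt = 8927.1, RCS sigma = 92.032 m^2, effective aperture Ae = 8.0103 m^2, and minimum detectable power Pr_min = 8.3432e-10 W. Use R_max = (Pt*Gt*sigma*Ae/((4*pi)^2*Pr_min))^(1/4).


R^4 = 847570*8927.1*92.032*8.0103 / ((4*pi)^2 * 8.3432e-10) = 4.233711e+19
R_max = 4.233711e+19^0.25 = 80664 m

80664 m


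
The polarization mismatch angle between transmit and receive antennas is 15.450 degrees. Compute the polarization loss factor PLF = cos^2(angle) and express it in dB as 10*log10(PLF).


PLF_linear = cos^2(15.450 deg) = 0.9290325
PLF_dB = 10 * log10(0.9290325) = -0.3197 dB

-0.3197 dB


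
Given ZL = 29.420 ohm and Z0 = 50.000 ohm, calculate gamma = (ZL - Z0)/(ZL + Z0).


gamma = (29.420 - 50.000) / (29.420 + 50.000) = -0.2591

-0.2591


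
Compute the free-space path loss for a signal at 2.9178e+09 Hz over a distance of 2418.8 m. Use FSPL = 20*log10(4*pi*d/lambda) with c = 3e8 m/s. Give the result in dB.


lambda = c / f = 3.0000e+08 / 2.9178e+09 = 0.1028172 m
FSPL = 20 * log10(4*pi*2418.8/0.1028172) = 109.4 dB

109.4 dB


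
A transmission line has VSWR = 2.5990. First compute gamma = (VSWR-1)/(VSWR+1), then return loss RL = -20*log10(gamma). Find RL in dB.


gamma = (2.5990 - 1) / (2.5990 + 1) = 0.4442901
RL = -20 * log10(0.4442901) = 7.047 dB

7.047 dB


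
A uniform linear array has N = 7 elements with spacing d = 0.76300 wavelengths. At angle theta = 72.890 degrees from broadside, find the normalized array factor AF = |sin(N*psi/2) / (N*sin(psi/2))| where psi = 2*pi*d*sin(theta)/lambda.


psi = 2*pi*0.76300*sin(72.890 deg) = 4.581893 rad
AF = |sin(7*4.581893/2) / (7*sin(4.581893/2))| = 0.06134

0.06134


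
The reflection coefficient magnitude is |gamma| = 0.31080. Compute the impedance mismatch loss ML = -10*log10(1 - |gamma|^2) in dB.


ML = -10 * log10(1 - 0.31080^2) = -10 * log10(0.90340336) = 0.4412 dB

0.4412 dB


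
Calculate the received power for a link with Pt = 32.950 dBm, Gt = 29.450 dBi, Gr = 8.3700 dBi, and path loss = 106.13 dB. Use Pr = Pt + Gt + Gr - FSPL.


Pr = 32.950 + 29.450 + 8.3700 - 106.13 = -35.36 dBm

-35.36 dBm


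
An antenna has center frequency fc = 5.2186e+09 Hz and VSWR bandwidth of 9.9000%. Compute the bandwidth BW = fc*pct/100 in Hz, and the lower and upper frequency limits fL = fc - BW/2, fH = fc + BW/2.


BW = 5.2186e+09 * 9.9000/100 = 5.166414e+08 Hz
fL = 5.2186e+09 - 5.166414e+08/2 = 4.960e+09 Hz
fH = 5.2186e+09 + 5.166414e+08/2 = 5.477e+09 Hz

BW=5.166e+08 Hz, fL=4.960e+09 Hz, fH=5.477e+09 Hz


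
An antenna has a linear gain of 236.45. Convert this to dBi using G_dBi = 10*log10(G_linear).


G_dBi = 10 * log10(236.45) = 23.74 dBi

23.74 dBi


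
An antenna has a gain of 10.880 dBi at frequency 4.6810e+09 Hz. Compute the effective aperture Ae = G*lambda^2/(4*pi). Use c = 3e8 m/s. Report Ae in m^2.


lambda = c / f = 3.0000e+08 / 4.6810e+09 = 0.06408887 m
G_linear = 10^(10.880/10) = 12.24616
Ae = G_linear * lambda^2 / (4*pi) = 12.24616 * 0.06408887^2 / (4*pi) = 4.003e-03 m^2

4.003e-03 m^2


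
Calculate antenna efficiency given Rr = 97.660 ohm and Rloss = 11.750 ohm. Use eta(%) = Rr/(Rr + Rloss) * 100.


eta = 97.660 / (97.660 + 11.750) * 100 = 89.26%

89.26%


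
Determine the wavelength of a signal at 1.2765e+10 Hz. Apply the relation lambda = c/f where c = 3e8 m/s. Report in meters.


lambda = c / f = 3.0000e+08 / 1.2765e+10 = 0.02350 m

0.02350 m


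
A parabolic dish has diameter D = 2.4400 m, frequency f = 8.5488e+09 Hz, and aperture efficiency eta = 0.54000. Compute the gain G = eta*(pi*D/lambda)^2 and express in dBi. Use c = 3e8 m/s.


lambda = c / f = 3.0000e+08 / 8.5488e+09 = 0.03509264 m
G_linear = 0.54000 * (pi * 2.4400 / 0.03509264)^2 = 25765.65
G_dBi = 10 * log10(25765.65) = 44.11 dBi

44.11 dBi


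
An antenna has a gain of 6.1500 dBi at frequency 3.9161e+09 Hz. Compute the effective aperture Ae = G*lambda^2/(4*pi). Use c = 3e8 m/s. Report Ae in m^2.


lambda = c / f = 3.0000e+08 / 3.9161e+09 = 0.07660683 m
G_linear = 10^(6.1500/10) = 4.120975
Ae = G_linear * lambda^2 / (4*pi) = 4.120975 * 0.07660683^2 / (4*pi) = 1.925e-03 m^2

1.925e-03 m^2


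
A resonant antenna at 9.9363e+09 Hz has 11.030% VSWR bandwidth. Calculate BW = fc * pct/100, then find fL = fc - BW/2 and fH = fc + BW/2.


BW = 9.9363e+09 * 11.030/100 = 1.095974e+09 Hz
fL = 9.9363e+09 - 1.095974e+09/2 = 9.388e+09 Hz
fH = 9.9363e+09 + 1.095974e+09/2 = 1.048e+10 Hz

BW=1.096e+09 Hz, fL=9.388e+09 Hz, fH=1.048e+10 Hz


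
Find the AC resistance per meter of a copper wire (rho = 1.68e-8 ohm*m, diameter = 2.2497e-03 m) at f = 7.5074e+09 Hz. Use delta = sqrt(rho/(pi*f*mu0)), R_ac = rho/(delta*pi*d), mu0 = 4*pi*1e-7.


delta = sqrt(1.68e-8 / (pi * 7.5074e+09 * 4*pi*1e-7)) = 7.528873e-07 m
R_ac = 1.68e-8 / (7.528873e-07 * pi * 2.2497e-03) = 3.157 ohm/m

3.157 ohm/m


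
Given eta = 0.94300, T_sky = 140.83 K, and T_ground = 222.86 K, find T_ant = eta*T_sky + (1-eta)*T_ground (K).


T_ant = 0.94300 * 140.83 + (1 - 0.94300) * 222.86 = 145.5 K

145.5 K


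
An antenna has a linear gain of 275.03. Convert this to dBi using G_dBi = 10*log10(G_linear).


G_dBi = 10 * log10(275.03) = 24.39 dBi

24.39 dBi


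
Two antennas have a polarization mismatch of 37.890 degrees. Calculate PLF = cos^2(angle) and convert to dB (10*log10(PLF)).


PLF_linear = cos^2(37.890 deg) = 0.6228229
PLF_dB = 10 * log10(0.6228229) = -2.056 dB

-2.056 dB


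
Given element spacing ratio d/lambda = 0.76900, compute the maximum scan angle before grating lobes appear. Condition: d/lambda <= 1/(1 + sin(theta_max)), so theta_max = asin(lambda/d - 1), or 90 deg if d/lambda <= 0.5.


lambda/d - 1 = 1/0.76900 - 1 = 0.3003901
theta_max = asin(0.3003901) = 17.48 deg

17.48 deg


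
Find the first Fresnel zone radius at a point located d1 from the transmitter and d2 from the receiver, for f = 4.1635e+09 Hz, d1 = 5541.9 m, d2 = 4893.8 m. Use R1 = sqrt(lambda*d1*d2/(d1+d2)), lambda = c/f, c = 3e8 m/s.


lambda = c / f = 3.0000e+08 / 4.1635e+09 = 0.07205476 m
R1 = sqrt(0.07205476 * 5541.9 * 4893.8 / (5541.9 + 4893.8)) = 13.68 m

13.68 m


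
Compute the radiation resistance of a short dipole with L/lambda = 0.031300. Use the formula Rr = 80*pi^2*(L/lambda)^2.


Rr = 80 * pi^2 * (0.031300)^2 = 80 * 9.869604 * 9.796900e-04 = 0.7735 ohm

0.7735 ohm


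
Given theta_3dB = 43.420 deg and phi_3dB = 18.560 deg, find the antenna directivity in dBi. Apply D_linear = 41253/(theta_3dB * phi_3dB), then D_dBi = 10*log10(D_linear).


D_linear = 41253 / (43.420 * 18.560) = 51.19031
D_dBi = 10 * log10(51.19031) = 17.09 dBi

17.09 dBi


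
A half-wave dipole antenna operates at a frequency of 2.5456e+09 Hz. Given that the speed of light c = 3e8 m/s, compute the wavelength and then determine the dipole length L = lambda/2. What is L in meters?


lambda = c / f = 3.0000e+08 / 2.5456e+09 = 0.1178504 m
L = lambda / 2 = 0.1178504 / 2 = 0.05893 m

0.05893 m


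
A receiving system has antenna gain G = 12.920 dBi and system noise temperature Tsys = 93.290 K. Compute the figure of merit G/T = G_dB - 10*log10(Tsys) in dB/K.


G/T = 12.920 - 10*log10(93.290) = 12.920 - 19.69835 = -6.778 dB/K

-6.778 dB/K


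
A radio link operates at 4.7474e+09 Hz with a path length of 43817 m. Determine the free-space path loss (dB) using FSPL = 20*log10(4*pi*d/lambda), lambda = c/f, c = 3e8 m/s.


lambda = c / f = 3.0000e+08 / 4.7474e+09 = 0.06319248 m
FSPL = 20 * log10(4*pi*43817/0.06319248) = 138.8 dB

138.8 dB


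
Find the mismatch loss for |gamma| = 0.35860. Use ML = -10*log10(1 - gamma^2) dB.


ML = -10 * log10(1 - 0.35860^2) = -10 * log10(0.87140604) = 0.5978 dB

0.5978 dB


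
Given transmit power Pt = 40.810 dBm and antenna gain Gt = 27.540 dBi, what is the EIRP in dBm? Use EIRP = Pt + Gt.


EIRP = Pt + Gt = 40.810 + 27.540 = 68.35 dBm

68.35 dBm


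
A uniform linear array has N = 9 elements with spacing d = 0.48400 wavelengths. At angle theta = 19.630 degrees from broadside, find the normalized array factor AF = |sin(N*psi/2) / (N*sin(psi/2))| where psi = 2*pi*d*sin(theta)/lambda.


psi = 2*pi*0.48400*sin(19.630 deg) = 1.021629 rad
AF = |sin(9*1.021629/2) / (9*sin(1.021629/2))| = 0.2258

0.2258


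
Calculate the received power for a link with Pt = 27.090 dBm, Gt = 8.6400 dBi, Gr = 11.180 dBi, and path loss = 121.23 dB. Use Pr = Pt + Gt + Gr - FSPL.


Pr = 27.090 + 8.6400 + 11.180 - 121.23 = -74.32 dBm

-74.32 dBm


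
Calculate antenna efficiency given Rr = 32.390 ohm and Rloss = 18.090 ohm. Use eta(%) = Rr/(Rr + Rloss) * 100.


eta = 32.390 / (32.390 + 18.090) * 100 = 64.16%

64.16%


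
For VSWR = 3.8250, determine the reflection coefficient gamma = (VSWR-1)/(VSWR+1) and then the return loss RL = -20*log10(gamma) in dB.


gamma = (3.8250 - 1) / (3.8250 + 1) = 0.5854922
RL = -20 * log10(0.5854922) = 4.650 dB

4.650 dB


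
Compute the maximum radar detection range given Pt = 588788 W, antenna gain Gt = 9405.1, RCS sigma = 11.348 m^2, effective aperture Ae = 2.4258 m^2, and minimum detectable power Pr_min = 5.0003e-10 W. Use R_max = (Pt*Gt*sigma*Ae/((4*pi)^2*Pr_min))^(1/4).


R^4 = 588788*9405.1*11.348*2.4258 / ((4*pi)^2 * 5.0003e-10) = 1.930549e+18
R_max = 1.930549e+18^0.25 = 37275 m

37275 m


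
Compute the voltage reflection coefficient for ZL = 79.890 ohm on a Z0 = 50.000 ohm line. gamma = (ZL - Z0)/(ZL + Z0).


gamma = (79.890 - 50.000) / (79.890 + 50.000) = 0.2301

0.2301


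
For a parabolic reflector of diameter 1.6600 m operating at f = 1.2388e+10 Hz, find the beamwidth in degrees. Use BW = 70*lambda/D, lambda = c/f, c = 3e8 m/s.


lambda = c / f = 3.0000e+08 / 1.2388e+10 = 0.02421698 m
BW = 70 * 0.02421698 / 1.6600 = 1.021 deg

1.021 deg


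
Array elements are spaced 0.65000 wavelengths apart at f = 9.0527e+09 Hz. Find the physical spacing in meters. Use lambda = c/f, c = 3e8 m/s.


lambda = c / f = 3.0000e+08 / 9.0527e+09 = 0.03313928 m
d = 0.65000 * 0.03313928 = 0.02154 m

0.02154 m


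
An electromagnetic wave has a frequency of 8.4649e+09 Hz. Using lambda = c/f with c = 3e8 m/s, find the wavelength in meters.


lambda = c / f = 3.0000e+08 / 8.4649e+09 = 0.03544 m

0.03544 m


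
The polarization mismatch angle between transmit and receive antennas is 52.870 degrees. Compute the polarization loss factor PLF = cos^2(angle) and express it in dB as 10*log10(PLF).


PLF_linear = cos^2(52.870 deg) = 0.3643638
PLF_dB = 10 * log10(0.3643638) = -4.385 dB

-4.385 dB


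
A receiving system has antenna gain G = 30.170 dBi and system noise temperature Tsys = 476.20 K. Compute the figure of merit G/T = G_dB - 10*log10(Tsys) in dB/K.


G/T = 30.170 - 10*log10(476.20) = 30.170 - 26.77789 = 3.392 dB/K

3.392 dB/K


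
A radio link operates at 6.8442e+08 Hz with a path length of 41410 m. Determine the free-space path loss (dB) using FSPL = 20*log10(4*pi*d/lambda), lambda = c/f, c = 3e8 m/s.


lambda = c / f = 3.0000e+08 / 6.8442e+08 = 0.4383273 m
FSPL = 20 * log10(4*pi*41410/0.4383273) = 121.5 dB

121.5 dB


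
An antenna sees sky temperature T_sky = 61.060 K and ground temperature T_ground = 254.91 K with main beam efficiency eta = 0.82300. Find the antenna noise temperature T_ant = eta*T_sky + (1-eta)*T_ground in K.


T_ant = 0.82300 * 61.060 + (1 - 0.82300) * 254.91 = 95.37 K

95.37 K


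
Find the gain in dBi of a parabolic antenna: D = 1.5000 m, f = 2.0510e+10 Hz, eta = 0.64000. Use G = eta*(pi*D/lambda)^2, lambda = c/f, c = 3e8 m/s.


lambda = c / f = 3.0000e+08 / 2.0510e+10 = 0.01462701 m
G_linear = 0.64000 * (pi * 1.5000 / 0.01462701)^2 = 66427.99
G_dBi = 10 * log10(66427.99) = 48.22 dBi

48.22 dBi


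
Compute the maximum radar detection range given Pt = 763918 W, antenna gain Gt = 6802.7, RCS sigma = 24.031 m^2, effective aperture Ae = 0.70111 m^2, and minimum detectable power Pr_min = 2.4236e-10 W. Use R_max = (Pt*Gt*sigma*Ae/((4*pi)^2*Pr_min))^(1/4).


R^4 = 763918*6802.7*24.031*0.70111 / ((4*pi)^2 * 2.4236e-10) = 2.287733e+18
R_max = 2.287733e+18^0.25 = 38891 m

38891 m


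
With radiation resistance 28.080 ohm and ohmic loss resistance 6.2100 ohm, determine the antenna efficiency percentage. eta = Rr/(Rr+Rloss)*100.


eta = 28.080 / (28.080 + 6.2100) * 100 = 81.89%

81.89%


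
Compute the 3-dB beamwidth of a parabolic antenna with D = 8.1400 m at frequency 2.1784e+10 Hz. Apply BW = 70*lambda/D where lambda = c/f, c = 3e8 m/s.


lambda = c / f = 3.0000e+08 / 2.1784e+10 = 0.01377158 m
BW = 70 * 0.01377158 / 8.1400 = 0.1184 deg

0.1184 deg


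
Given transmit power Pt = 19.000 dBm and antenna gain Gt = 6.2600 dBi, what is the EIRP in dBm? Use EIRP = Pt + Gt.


EIRP = Pt + Gt = 19.000 + 6.2600 = 25.26 dBm

25.26 dBm


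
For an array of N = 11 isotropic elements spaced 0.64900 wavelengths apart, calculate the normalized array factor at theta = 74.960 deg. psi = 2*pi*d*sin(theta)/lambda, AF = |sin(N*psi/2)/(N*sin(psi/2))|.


psi = 2*pi*0.64900*sin(74.960 deg) = 3.938102 rad
AF = |sin(11*3.938102/2) / (11*sin(3.938102/2))| = 0.03211

0.03211


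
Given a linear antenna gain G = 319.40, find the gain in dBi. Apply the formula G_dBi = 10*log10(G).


G_dBi = 10 * log10(319.40) = 25.04 dBi

25.04 dBi


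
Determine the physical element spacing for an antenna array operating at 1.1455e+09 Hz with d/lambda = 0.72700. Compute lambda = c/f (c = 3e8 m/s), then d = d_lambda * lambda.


lambda = c / f = 3.0000e+08 / 1.1455e+09 = 0.2618944 m
d = 0.72700 * 0.2618944 = 0.1904 m

0.1904 m


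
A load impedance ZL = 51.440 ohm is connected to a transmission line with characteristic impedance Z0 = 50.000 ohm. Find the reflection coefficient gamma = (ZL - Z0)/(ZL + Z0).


gamma = (51.440 - 50.000) / (51.440 + 50.000) = 0.01420

0.01420


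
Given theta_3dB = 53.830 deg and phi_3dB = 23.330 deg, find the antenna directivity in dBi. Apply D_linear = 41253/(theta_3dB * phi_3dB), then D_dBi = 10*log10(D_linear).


D_linear = 41253 / (53.830 * 23.330) = 32.84857
D_dBi = 10 * log10(32.84857) = 15.17 dBi

15.17 dBi


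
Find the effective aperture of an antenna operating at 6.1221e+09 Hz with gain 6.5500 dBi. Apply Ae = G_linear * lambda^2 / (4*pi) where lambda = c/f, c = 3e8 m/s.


lambda = c / f = 3.0000e+08 / 6.1221e+09 = 0.04900279 m
G_linear = 10^(6.5500/10) = 4.518559
Ae = G_linear * lambda^2 / (4*pi) = 4.518559 * 0.04900279^2 / (4*pi) = 8.634e-04 m^2

8.634e-04 m^2


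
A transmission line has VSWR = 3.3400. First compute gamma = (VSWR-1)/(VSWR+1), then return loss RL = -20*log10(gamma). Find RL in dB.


gamma = (3.3400 - 1) / (3.3400 + 1) = 0.5391705
RL = -20 * log10(0.5391705) = 5.365 dB

5.365 dB


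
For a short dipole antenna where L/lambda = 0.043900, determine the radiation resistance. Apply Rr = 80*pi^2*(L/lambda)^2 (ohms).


Rr = 80 * pi^2 * (0.043900)^2 = 80 * 9.869604 * 1.927210e-03 = 1.522 ohm

1.522 ohm


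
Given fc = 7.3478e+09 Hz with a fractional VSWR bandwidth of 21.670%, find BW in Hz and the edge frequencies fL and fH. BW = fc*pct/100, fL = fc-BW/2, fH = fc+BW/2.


BW = 7.3478e+09 * 21.670/100 = 1.592268e+09 Hz
fL = 7.3478e+09 - 1.592268e+09/2 = 6.552e+09 Hz
fH = 7.3478e+09 + 1.592268e+09/2 = 8.144e+09 Hz

BW=1.592e+09 Hz, fL=6.552e+09 Hz, fH=8.144e+09 Hz


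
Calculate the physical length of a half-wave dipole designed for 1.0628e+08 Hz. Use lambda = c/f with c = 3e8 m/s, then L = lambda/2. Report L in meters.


lambda = c / f = 3.0000e+08 / 1.0628e+08 = 2.822732 m
L = lambda / 2 = 2.822732 / 2 = 1.411 m

1.411 m


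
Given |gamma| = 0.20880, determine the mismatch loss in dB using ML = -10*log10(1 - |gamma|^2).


ML = -10 * log10(1 - 0.20880^2) = -10 * log10(0.95640256) = 0.1936 dB

0.1936 dB


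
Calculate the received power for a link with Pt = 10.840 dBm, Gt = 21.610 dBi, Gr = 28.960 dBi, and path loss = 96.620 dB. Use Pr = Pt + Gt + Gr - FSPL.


Pr = 10.840 + 21.610 + 28.960 - 96.620 = -35.21 dBm

-35.21 dBm


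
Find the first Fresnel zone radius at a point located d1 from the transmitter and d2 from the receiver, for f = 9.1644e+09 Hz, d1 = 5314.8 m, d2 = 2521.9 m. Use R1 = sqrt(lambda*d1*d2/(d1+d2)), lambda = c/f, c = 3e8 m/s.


lambda = c / f = 3.0000e+08 / 9.1644e+09 = 0.03273537 m
R1 = sqrt(0.03273537 * 5314.8 * 2521.9 / (5314.8 + 2521.9)) = 7.483 m

7.483 m


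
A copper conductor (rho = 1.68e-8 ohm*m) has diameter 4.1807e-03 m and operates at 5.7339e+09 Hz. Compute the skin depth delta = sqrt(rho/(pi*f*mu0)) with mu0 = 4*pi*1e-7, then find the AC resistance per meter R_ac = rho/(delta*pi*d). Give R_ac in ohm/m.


delta = sqrt(1.68e-8 / (pi * 5.7339e+09 * 4*pi*1e-7)) = 8.614890e-07 m
R_ac = 1.68e-8 / (8.614890e-07 * pi * 4.1807e-03) = 1.485 ohm/m

1.485 ohm/m


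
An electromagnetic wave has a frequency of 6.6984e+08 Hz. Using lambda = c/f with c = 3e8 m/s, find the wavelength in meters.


lambda = c / f = 3.0000e+08 / 6.6984e+08 = 0.4479 m

0.4479 m


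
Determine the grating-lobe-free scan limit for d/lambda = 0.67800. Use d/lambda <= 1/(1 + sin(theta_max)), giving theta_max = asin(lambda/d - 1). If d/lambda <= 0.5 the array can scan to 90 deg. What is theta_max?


lambda/d - 1 = 1/0.67800 - 1 = 0.4749263
theta_max = asin(0.4749263) = 28.35 deg

28.35 deg


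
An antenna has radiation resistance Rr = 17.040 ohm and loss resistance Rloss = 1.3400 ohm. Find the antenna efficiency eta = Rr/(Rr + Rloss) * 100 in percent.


eta = 17.040 / (17.040 + 1.3400) * 100 = 92.71%

92.71%


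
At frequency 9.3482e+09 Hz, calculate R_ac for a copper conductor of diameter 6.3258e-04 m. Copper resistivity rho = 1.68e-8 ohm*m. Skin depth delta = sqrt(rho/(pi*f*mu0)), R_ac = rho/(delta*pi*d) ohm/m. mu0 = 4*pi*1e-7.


delta = sqrt(1.68e-8 / (pi * 9.3482e+09 * 4*pi*1e-7)) = 6.747001e-07 m
R_ac = 1.68e-8 / (6.747001e-07 * pi * 6.3258e-04) = 12.53 ohm/m

12.53 ohm/m


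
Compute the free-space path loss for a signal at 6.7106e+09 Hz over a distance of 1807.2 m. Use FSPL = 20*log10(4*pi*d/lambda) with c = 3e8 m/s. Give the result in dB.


lambda = c / f = 3.0000e+08 / 6.7106e+09 = 0.04470539 m
FSPL = 20 * log10(4*pi*1807.2/0.04470539) = 114.1 dB

114.1 dB


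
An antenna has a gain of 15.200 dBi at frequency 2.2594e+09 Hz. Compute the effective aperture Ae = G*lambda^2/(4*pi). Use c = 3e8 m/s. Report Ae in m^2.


lambda = c / f = 3.0000e+08 / 2.2594e+09 = 0.1327786 m
G_linear = 10^(15.200/10) = 33.11311
Ae = G_linear * lambda^2 / (4*pi) = 33.11311 * 0.1327786^2 / (4*pi) = 0.04646 m^2

0.04646 m^2


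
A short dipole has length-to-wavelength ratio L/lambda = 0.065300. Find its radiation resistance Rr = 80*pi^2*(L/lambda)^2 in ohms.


Rr = 80 * pi^2 * (0.065300)^2 = 80 * 9.869604 * 4.264090e-03 = 3.367 ohm

3.367 ohm


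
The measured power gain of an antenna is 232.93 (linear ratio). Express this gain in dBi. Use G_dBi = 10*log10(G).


G_dBi = 10 * log10(232.93) = 23.67 dBi

23.67 dBi


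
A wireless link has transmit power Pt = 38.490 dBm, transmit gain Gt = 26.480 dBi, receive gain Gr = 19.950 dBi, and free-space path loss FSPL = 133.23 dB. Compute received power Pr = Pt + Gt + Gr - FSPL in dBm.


Pr = 38.490 + 26.480 + 19.950 - 133.23 = -48.31 dBm

-48.31 dBm


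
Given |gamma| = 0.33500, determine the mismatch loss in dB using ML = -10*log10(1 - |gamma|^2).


ML = -10 * log10(1 - 0.33500^2) = -10 * log10(0.887775) = 0.5170 dB

0.5170 dB


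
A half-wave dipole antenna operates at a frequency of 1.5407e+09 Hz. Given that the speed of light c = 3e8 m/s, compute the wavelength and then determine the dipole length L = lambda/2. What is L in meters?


lambda = c / f = 3.0000e+08 / 1.5407e+09 = 0.1947167 m
L = lambda / 2 = 0.1947167 / 2 = 0.09736 m

0.09736 m


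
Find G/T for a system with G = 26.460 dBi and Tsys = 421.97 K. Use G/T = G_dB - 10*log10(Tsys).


G/T = 26.460 - 10*log10(421.97) = 26.460 - 26.25282 = 0.2072 dB/K

0.2072 dB/K


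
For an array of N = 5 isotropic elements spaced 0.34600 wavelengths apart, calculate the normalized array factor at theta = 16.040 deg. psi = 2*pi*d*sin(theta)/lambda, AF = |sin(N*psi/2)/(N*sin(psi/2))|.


psi = 2*pi*0.34600*sin(16.040 deg) = 0.6006895 rad
AF = |sin(5*0.6006895/2) / (5*sin(0.6006895/2))| = 0.6744

0.6744


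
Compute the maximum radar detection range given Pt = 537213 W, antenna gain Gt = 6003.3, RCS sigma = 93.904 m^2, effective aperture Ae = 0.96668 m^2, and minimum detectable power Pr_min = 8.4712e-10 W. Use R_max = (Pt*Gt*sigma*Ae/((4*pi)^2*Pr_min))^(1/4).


R^4 = 537213*6003.3*93.904*0.96668 / ((4*pi)^2 * 8.4712e-10) = 2.188461e+18
R_max = 2.188461e+18^0.25 = 38462 m

38462 m


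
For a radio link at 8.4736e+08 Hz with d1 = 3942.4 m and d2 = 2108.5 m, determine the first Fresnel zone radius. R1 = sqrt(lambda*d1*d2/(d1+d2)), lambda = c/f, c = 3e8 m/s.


lambda = c / f = 3.0000e+08 / 8.4736e+08 = 0.3540408 m
R1 = sqrt(0.3540408 * 3942.4 * 2108.5 / (3942.4 + 2108.5)) = 22.05 m

22.05 m


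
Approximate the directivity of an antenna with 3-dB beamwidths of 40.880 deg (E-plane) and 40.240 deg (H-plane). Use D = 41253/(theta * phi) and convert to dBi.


D_linear = 41253 / (40.880 * 40.240) = 25.07764
D_dBi = 10 * log10(25.07764) = 13.99 dBi

13.99 dBi


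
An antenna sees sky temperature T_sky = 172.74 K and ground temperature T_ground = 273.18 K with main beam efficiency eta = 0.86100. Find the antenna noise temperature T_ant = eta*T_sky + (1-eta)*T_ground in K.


T_ant = 0.86100 * 172.74 + (1 - 0.86100) * 273.18 = 186.7 K

186.7 K


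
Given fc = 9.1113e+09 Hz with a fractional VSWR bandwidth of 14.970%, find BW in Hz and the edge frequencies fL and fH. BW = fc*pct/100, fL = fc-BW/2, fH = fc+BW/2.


BW = 9.1113e+09 * 14.970/100 = 1.363962e+09 Hz
fL = 9.1113e+09 - 1.363962e+09/2 = 8.429e+09 Hz
fH = 9.1113e+09 + 1.363962e+09/2 = 9.793e+09 Hz

BW=1.364e+09 Hz, fL=8.429e+09 Hz, fH=9.793e+09 Hz


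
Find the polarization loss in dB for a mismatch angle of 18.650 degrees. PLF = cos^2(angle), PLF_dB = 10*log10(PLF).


PLF_linear = cos^2(18.650 deg) = 0.8977367
PLF_dB = 10 * log10(0.8977367) = -0.4685 dB

-0.4685 dB


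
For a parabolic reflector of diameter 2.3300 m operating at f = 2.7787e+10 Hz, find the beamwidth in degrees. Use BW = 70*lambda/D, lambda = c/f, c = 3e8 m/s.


lambda = c / f = 3.0000e+08 / 2.7787e+10 = 0.01079642 m
BW = 70 * 0.01079642 / 2.3300 = 0.3244 deg

0.3244 deg


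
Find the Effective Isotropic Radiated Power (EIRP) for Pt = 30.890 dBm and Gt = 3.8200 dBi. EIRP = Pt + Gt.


EIRP = Pt + Gt = 30.890 + 3.8200 = 34.71 dBm

34.71 dBm


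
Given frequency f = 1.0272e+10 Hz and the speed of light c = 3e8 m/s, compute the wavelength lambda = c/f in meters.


lambda = c / f = 3.0000e+08 / 1.0272e+10 = 0.02921 m

0.02921 m


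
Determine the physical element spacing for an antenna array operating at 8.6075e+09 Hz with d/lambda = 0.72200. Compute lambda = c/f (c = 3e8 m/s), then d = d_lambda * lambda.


lambda = c / f = 3.0000e+08 / 8.6075e+09 = 0.03485333 m
d = 0.72200 * 0.03485333 = 0.02516 m

0.02516 m


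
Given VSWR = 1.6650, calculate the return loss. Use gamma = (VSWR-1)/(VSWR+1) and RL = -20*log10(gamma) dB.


gamma = (1.6650 - 1) / (1.6650 + 1) = 0.2495310
RL = -20 * log10(0.2495310) = 12.06 dB

12.06 dB


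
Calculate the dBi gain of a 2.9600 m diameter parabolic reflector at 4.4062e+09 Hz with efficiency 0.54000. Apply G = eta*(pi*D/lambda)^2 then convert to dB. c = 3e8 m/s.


lambda = c / f = 3.0000e+08 / 4.4062e+09 = 0.06808588 m
G_linear = 0.54000 * (pi * 2.9600 / 0.06808588)^2 = 10073.09
G_dBi = 10 * log10(10073.09) = 40.03 dBi

40.03 dBi


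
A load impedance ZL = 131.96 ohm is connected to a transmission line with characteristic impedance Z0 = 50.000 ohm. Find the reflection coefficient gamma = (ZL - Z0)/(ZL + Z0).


gamma = (131.96 - 50.000) / (131.96 + 50.000) = 0.4504

0.4504


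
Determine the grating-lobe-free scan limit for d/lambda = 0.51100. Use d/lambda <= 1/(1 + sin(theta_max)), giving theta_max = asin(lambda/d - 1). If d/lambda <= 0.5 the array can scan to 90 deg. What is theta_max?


lambda/d - 1 = 1/0.51100 - 1 = 0.9569472
theta_max = asin(0.9569472) = 73.13 deg

73.13 deg


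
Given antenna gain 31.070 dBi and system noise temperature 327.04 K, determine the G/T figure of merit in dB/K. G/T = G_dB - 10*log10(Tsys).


G/T = 31.070 - 10*log10(327.04) = 31.070 - 25.14601 = 5.924 dB/K

5.924 dB/K


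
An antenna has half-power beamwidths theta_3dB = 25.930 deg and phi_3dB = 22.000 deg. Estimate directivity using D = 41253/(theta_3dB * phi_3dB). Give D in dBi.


D_linear = 41253 / (25.930 * 22.000) = 72.31532
D_dBi = 10 * log10(72.31532) = 18.59 dBi

18.59 dBi


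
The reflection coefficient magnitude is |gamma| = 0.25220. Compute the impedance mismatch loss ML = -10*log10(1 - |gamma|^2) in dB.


ML = -10 * log10(1 - 0.25220^2) = -10 * log10(0.93639516) = 0.2854 dB

0.2854 dB


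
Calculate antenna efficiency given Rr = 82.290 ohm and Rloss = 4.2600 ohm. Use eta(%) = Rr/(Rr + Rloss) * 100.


eta = 82.290 / (82.290 + 4.2600) * 100 = 95.08%

95.08%


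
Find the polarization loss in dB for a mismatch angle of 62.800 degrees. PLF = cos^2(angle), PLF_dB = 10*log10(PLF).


PLF_linear = cos^2(62.800 deg) = 0.2089385
PLF_dB = 10 * log10(0.2089385) = -6.800 dB

-6.800 dB


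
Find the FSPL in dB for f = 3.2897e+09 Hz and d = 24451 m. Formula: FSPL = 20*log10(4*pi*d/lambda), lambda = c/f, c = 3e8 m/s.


lambda = c / f = 3.0000e+08 / 3.2897e+09 = 0.09119373 m
FSPL = 20 * log10(4*pi*24451/0.09119373) = 130.6 dB

130.6 dB


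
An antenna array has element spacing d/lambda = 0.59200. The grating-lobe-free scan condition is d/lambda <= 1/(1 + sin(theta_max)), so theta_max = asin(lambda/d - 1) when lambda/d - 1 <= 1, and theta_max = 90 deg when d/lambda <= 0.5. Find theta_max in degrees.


lambda/d - 1 = 1/0.59200 - 1 = 0.6891892
theta_max = asin(0.6891892) = 43.57 deg

43.57 deg


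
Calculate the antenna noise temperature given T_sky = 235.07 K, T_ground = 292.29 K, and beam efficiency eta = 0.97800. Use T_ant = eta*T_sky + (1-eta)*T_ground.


T_ant = 0.97800 * 235.07 + (1 - 0.97800) * 292.29 = 236.3 K

236.3 K


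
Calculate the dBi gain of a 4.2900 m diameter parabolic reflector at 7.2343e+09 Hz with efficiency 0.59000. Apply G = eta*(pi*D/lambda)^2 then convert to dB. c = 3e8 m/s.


lambda = c / f = 3.0000e+08 / 7.2343e+09 = 0.04146911 m
G_linear = 0.59000 * (pi * 4.2900 / 0.04146911)^2 = 62318.49
G_dBi = 10 * log10(62318.49) = 47.95 dBi

47.95 dBi


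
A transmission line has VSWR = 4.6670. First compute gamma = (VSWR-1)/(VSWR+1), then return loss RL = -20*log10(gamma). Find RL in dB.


gamma = (4.6670 - 1) / (4.6670 + 1) = 0.6470796
RL = -20 * log10(0.6470796) = 3.781 dB

3.781 dB


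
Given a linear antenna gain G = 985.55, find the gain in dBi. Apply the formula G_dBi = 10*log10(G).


G_dBi = 10 * log10(985.55) = 29.94 dBi

29.94 dBi


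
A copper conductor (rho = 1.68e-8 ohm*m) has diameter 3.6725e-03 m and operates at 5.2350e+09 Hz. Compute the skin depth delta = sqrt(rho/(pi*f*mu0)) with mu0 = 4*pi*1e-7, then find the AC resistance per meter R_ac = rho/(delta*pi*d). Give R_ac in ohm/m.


delta = sqrt(1.68e-8 / (pi * 5.2350e+09 * 4*pi*1e-7)) = 9.016052e-07 m
R_ac = 1.68e-8 / (9.016052e-07 * pi * 3.6725e-03) = 1.615 ohm/m

1.615 ohm/m


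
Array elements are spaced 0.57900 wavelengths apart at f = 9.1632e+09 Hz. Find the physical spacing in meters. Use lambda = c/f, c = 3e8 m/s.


lambda = c / f = 3.0000e+08 / 9.1632e+09 = 0.03273965 m
d = 0.57900 * 0.03273965 = 0.01896 m

0.01896 m


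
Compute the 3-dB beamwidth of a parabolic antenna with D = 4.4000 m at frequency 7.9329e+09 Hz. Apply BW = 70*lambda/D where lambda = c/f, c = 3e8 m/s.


lambda = c / f = 3.0000e+08 / 7.9329e+09 = 0.03781719 m
BW = 70 * 0.03781719 / 4.4000 = 0.6016 deg

0.6016 deg


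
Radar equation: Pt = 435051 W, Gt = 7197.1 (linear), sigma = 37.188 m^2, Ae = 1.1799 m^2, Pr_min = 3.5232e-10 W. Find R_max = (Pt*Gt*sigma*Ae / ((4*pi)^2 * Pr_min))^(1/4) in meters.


R^4 = 435051*7197.1*37.188*1.1799 / ((4*pi)^2 * 3.5232e-10) = 2.469384e+18
R_max = 2.469384e+18^0.25 = 39641 m

39641 m


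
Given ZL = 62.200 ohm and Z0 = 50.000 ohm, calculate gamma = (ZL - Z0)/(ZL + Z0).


gamma = (62.200 - 50.000) / (62.200 + 50.000) = 0.1087

0.1087


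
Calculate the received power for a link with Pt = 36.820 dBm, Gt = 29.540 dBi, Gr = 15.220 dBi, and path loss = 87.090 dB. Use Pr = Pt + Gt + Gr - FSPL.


Pr = 36.820 + 29.540 + 15.220 - 87.090 = -5.51 dBm

-5.51 dBm


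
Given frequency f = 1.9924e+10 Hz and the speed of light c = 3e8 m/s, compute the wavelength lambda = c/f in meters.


lambda = c / f = 3.0000e+08 / 1.9924e+10 = 0.01506 m

0.01506 m


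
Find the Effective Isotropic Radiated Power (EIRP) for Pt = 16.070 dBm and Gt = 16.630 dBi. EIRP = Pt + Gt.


EIRP = Pt + Gt = 16.070 + 16.630 = 32.70 dBm

32.70 dBm


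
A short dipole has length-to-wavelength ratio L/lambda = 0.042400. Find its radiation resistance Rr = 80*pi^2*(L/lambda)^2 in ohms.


Rr = 80 * pi^2 * (0.042400)^2 = 80 * 9.869604 * 1.797760e-03 = 1.419 ohm

1.419 ohm


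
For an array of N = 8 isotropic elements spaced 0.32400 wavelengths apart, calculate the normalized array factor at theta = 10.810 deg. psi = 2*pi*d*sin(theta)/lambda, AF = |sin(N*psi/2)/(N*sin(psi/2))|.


psi = 2*pi*0.32400*sin(10.810 deg) = 0.3818109 rad
AF = |sin(8*0.3818109/2) / (8*sin(0.3818109/2))| = 0.6581

0.6581


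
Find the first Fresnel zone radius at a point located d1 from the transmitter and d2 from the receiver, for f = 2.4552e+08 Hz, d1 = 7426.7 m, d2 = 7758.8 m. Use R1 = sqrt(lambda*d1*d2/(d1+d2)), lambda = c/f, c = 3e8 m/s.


lambda = c / f = 3.0000e+08 / 2.4552e+08 = 1.221896 m
R1 = sqrt(1.221896 * 7426.7 * 7758.8 / (7426.7 + 7758.8)) = 68.09 m

68.09 m


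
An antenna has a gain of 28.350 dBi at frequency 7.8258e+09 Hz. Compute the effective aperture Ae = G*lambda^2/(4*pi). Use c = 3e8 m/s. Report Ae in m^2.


lambda = c / f = 3.0000e+08 / 7.8258e+09 = 0.03833474 m
G_linear = 10^(28.350/10) = 683.9116
Ae = G_linear * lambda^2 / (4*pi) = 683.9116 * 0.03833474^2 / (4*pi) = 0.07998 m^2

0.07998 m^2


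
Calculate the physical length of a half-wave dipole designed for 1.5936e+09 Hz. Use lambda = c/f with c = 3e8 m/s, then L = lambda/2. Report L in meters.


lambda = c / f = 3.0000e+08 / 1.5936e+09 = 0.1882530 m
L = lambda / 2 = 0.1882530 / 2 = 0.09413 m

0.09413 m


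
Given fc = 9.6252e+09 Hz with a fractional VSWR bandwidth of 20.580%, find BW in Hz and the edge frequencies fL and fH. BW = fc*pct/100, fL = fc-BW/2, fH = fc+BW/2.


BW = 9.6252e+09 * 20.580/100 = 1.980866e+09 Hz
fL = 9.6252e+09 - 1.980866e+09/2 = 8.635e+09 Hz
fH = 9.6252e+09 + 1.980866e+09/2 = 1.062e+10 Hz

BW=1.981e+09 Hz, fL=8.635e+09 Hz, fH=1.062e+10 Hz


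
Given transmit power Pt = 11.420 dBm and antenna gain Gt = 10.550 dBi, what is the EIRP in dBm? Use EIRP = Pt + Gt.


EIRP = Pt + Gt = 11.420 + 10.550 = 21.97 dBm

21.97 dBm


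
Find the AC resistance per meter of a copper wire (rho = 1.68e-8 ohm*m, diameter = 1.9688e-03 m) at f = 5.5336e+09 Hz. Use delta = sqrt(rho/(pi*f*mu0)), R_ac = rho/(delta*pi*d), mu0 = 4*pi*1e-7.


delta = sqrt(1.68e-8 / (pi * 5.5336e+09 * 4*pi*1e-7)) = 8.769420e-07 m
R_ac = 1.68e-8 / (8.769420e-07 * pi * 1.9688e-03) = 3.097 ohm/m

3.097 ohm/m


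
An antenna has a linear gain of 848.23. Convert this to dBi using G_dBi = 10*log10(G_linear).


G_dBi = 10 * log10(848.23) = 29.29 dBi

29.29 dBi


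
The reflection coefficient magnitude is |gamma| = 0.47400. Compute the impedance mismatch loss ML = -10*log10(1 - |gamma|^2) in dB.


ML = -10 * log10(1 - 0.47400^2) = -10 * log10(0.775324) = 1.105 dB

1.105 dB


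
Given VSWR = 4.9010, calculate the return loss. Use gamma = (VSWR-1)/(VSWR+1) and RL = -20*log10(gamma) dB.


gamma = (4.9010 - 1) / (4.9010 + 1) = 0.6610744
RL = -20 * log10(0.6610744) = 3.595 dB

3.595 dB


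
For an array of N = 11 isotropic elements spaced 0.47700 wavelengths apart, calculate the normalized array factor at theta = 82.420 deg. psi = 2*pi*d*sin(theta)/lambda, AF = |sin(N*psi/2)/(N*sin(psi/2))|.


psi = 2*pi*0.47700*sin(82.420 deg) = 2.970890 rad
AF = |sin(11*2.970890/2) / (11*sin(2.970890/2))| = 0.05390

0.05390


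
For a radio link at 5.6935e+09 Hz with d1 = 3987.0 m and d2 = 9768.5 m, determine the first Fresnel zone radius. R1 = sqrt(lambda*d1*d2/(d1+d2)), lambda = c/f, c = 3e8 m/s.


lambda = c / f = 3.0000e+08 / 5.6935e+09 = 0.05269167 m
R1 = sqrt(0.05269167 * 3987.0 * 9768.5 / (3987.0 + 9768.5)) = 12.21 m

12.21 m


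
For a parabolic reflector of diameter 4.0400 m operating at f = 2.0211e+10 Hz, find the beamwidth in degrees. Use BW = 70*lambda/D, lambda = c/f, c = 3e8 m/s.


lambda = c / f = 3.0000e+08 / 2.0211e+10 = 0.01484340 m
BW = 70 * 0.01484340 / 4.0400 = 0.2572 deg

0.2572 deg


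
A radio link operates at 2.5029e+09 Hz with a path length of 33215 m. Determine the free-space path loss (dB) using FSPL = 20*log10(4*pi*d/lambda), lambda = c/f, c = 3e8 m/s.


lambda = c / f = 3.0000e+08 / 2.5029e+09 = 0.1198610 m
FSPL = 20 * log10(4*pi*33215/0.1198610) = 130.8 dB

130.8 dB


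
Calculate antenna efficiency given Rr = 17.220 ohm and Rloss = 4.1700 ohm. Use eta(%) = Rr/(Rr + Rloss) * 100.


eta = 17.220 / (17.220 + 4.1700) * 100 = 80.50%

80.50%


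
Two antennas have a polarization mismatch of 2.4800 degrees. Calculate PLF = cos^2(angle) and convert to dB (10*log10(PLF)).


PLF_linear = cos^2(2.4800 deg) = 0.9981277
PLF_dB = 10 * log10(0.9981277) = -8.139e-03 dB

-8.139e-03 dB


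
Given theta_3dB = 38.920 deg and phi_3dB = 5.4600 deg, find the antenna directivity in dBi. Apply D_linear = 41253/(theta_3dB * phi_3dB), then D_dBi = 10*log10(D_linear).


D_linear = 41253 / (38.920 * 5.4600) = 194.1288
D_dBi = 10 * log10(194.1288) = 22.88 dBi

22.88 dBi


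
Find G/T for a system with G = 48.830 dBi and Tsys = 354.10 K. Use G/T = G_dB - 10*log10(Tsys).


G/T = 48.830 - 10*log10(354.10) = 48.830 - 25.49126 = 23.34 dB/K

23.34 dB/K


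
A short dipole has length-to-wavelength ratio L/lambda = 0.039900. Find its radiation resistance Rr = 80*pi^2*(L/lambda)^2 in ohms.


Rr = 80 * pi^2 * (0.039900)^2 = 80 * 9.869604 * 1.592010e-03 = 1.257 ohm

1.257 ohm


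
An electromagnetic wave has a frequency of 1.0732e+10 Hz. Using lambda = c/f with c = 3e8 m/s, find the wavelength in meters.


lambda = c / f = 3.0000e+08 / 1.0732e+10 = 0.02795 m

0.02795 m


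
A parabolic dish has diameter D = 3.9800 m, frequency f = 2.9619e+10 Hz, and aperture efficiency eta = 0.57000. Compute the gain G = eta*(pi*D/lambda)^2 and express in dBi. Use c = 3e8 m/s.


lambda = c / f = 3.0000e+08 / 2.9619e+10 = 0.01012863 m
G_linear = 0.57000 * (pi * 3.9800 / 0.01012863)^2 = 868639.0
G_dBi = 10 * log10(868639.0) = 59.39 dBi

59.39 dBi


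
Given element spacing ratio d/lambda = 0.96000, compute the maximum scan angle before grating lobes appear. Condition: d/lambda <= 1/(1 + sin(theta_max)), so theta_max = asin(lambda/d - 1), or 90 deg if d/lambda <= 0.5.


lambda/d - 1 = 1/0.96000 - 1 = 0.04166667
theta_max = asin(0.04166667) = 2.388 deg

2.388 deg


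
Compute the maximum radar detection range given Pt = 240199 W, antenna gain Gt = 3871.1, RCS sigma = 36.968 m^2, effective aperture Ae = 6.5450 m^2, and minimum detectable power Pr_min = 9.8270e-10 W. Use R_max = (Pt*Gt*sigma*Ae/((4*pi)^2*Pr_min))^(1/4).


R^4 = 240199*3871.1*36.968*6.5450 / ((4*pi)^2 * 9.8270e-10) = 1.449775e+18
R_max = 1.449775e+18^0.25 = 34700 m

34700 m


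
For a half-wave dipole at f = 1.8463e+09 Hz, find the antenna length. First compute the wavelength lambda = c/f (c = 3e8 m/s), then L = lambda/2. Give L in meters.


lambda = c / f = 3.0000e+08 / 1.8463e+09 = 0.1624871 m
L = lambda / 2 = 0.1624871 / 2 = 0.08124 m

0.08124 m


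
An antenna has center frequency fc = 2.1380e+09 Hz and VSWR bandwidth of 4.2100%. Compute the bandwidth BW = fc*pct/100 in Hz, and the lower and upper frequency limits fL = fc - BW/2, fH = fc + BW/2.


BW = 2.1380e+09 * 4.2100/100 = 9.000980e+07 Hz
fL = 2.1380e+09 - 9.000980e+07/2 = 2.093e+09 Hz
fH = 2.1380e+09 + 9.000980e+07/2 = 2.183e+09 Hz

BW=9.001e+07 Hz, fL=2.093e+09 Hz, fH=2.183e+09 Hz


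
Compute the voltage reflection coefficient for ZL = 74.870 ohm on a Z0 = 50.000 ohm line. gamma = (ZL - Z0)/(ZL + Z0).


gamma = (74.870 - 50.000) / (74.870 + 50.000) = 0.1992

0.1992


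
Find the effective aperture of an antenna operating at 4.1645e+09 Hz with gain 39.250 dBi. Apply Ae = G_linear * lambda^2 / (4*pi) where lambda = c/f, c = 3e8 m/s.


lambda = c / f = 3.0000e+08 / 4.1645e+09 = 0.07203746 m
G_linear = 10^(39.250/10) = 8413.951
Ae = G_linear * lambda^2 / (4*pi) = 8413.951 * 0.07203746^2 / (4*pi) = 3.475 m^2

3.475 m^2


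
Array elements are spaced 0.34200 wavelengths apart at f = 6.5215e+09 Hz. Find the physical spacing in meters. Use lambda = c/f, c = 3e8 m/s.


lambda = c / f = 3.0000e+08 / 6.5215e+09 = 0.04600169 m
d = 0.34200 * 0.04600169 = 0.01573 m

0.01573 m


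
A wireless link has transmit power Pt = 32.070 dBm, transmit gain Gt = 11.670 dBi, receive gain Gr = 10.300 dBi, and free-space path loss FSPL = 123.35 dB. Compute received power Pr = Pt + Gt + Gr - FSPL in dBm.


Pr = 32.070 + 11.670 + 10.300 - 123.35 = -69.31 dBm

-69.31 dBm


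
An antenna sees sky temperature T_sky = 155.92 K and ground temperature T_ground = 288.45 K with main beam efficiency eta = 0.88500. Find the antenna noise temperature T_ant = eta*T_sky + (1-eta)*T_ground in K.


T_ant = 0.88500 * 155.92 + (1 - 0.88500) * 288.45 = 171.2 K

171.2 K


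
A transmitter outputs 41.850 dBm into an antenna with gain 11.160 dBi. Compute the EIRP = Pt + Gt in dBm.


EIRP = Pt + Gt = 41.850 + 11.160 = 53.01 dBm

53.01 dBm


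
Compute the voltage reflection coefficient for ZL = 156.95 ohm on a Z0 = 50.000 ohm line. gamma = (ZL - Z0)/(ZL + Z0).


gamma = (156.95 - 50.000) / (156.95 + 50.000) = 0.5168

0.5168


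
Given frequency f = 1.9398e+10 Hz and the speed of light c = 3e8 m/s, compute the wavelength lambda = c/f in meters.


lambda = c / f = 3.0000e+08 / 1.9398e+10 = 0.01547 m

0.01547 m
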